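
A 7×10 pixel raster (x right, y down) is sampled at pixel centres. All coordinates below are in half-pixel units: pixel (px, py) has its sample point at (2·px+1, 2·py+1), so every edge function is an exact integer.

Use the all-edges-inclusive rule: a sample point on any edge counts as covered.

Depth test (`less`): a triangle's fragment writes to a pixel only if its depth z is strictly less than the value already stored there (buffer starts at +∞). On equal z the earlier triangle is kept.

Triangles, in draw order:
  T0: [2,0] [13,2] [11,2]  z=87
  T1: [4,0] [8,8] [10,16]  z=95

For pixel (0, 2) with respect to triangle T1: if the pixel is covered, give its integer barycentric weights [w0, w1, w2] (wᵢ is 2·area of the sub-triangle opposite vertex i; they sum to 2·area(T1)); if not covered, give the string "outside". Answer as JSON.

T0:
  2·area = 4
  edge (2, 0)→(13, 2): d=(11,2) inclusive
  edge (13, 2)→(11, 2): d=(-2,0) inclusive
  edge (11, 2)→(2, 0): d=(-9,-2) inclusive
    (3,0)@(7, 1): e=[1,2,1] → █
    (4,0)@(9, 1): e=[-3,2,5] → ·
    (3,1)@(7, 3): e=[23,-2,-17] → ·
  covered (1 px):
    · · · █ · · ·
    · · · · · · ·
    · · · · · · ·
    · · · · · · ·
    · · · · · · ·
    · · · · · · ·
    · · · · · · ·
    · · · · · · ·
    · · · · · · ·
    · · · · · · ·
T1:
  2·area = 16
  edge (4, 0)→(8, 8): d=(4,8) inclusive
  edge (8, 8)→(10, 16): d=(2,8) inclusive
  edge (10, 16)→(4, 0): d=(-6,-16) inclusive
    (3,3)@(7, 7): e=[4,6,6] → █
    (4,3)@(9, 7): e=[-12,-10,38] → ·
    (3,4)@(7, 9): e=[12,10,-6] → ·
    (4,6)@(9, 13): e=[12,2,2] → █
    (5,6)@(11, 13): e=[-4,-14,34] → ·
    (4,7)@(9, 15): e=[20,6,-10] → ·
  covered (2 px):
    · · · · · · ·
    · · · · · · ·
    · · · · · · ·
    · · · █ · · ·
    · · · · · · ·
    · · · · · · ·
    · · · · █ · ·
    · · · · · · ·
    · · · · · · ·
    · · · · · · ·

Final: "outside"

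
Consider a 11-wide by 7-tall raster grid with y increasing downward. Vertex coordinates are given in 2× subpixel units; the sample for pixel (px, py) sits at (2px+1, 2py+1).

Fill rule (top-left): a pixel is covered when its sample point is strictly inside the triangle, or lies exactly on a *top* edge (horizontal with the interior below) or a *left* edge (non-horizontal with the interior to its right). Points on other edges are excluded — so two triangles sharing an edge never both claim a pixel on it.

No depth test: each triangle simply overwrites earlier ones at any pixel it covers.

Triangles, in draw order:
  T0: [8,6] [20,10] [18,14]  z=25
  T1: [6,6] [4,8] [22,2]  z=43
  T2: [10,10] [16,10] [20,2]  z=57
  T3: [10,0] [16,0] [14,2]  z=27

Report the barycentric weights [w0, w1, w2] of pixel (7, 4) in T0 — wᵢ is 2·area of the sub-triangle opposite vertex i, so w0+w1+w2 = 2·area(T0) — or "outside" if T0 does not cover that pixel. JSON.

T0:
  2·area = 56
  edge (8, 6)→(20, 10): d=(12,4) right/bottom  bias=-1
  edge (20, 10)→(18, 14): d=(-2,4) right/bottom  bias=-1
  edge (18, 14)→(8, 6): d=(-10,-8) top-left  bias=+0
    (2,2)@(5, 5): e=[0,70,-14] → .  [on edge]
    (5,3)@(11, 7): e=[0,42,14] → .  [on edge]
    (6,4)@(13, 9): e=[16,30,10] → X
    (7,4)@(15, 9): e=[8,22,26] → X
    (8,4)@(17, 9): e=[0,14,42] → .  [on edge]
    (6,5)@(13, 11): e=[40,26,-10] → .
    (7,5)@(15, 11): e=[32,18,6] → X
    (8,5)@(17, 11): e=[24,10,22] → X
    (9,5)@(19, 11): e=[16,2,38] → X
    (10,5)@(21, 11): e=[8,-6,54] → .
    (7,6)@(15, 13): e=[56,14,-14] → .
    (8,6)@(17, 13): e=[48,6,2] → X
  covered (6 px):
    . . . . . . . . . . .
    . . . . . . . . . . .
    . . . . . . . . . . .
    . . . . . . . . . . .
    . . . . . . X X . . .
    . . . . . . . X X X .
    . . . . . . . . X . .
T1:
  2·area = 24  (B↔C swapped to make it positive)
  edge (6, 6)→(22, 2): d=(16,-4) top-left  bias=+0
  edge (22, 2)→(4, 8): d=(-18,6) right/bottom  bias=-1
  edge (4, 8)→(6, 6): d=(2,-2) top-left  bias=+0
    (5,0)@(11, 1): e=[-60,84,0] → .  [on edge]
    (4,1)@(9, 3): e=[-36,60,0] → .  [on edge]
    (9,1)@(19, 3): e=[4,0,20] → .  [on edge]
    (3,2)@(7, 5): e=[-12,36,0] → .  [on edge]
    (5,2)@(11, 5): e=[4,12,8] → X
    (6,2)@(13, 5): e=[12,0,12] → .  [on edge]
    (2,3)@(5, 7): e=[12,12,0] → X  [on edge]
    (3,3)@(7, 7): e=[20,0,4] → .  [on edge]
    (5,3)@(11, 7): e=[36,-24,12] → .
    (0,4)@(1, 9): e=[28,0,-4] → .  [on edge]
    (1,4)@(3, 9): e=[36,-12,0] → .  [on edge]
    (2,4)@(5, 9): e=[44,-24,4] → .
    (0,5)@(1, 11): e=[60,-36,0] → .  [on edge]
  covered (2 px):
    . . . . . . . . . . .
    . . . . . . . . . . .
    . . . . . X . . . . .
    . . X . . . . . . . .
    . . . . . . . . . . .
    . . . . . . . . . . .
    . . . . . . . . . . .
T2:
  2·area = 48  (B↔C swapped to make it positive)
  edge (10, 10)→(20, 2): d=(10,-8) top-left  bias=+0
  edge (20, 2)→(16, 10): d=(-4,8) right/bottom  bias=-1
  edge (16, 10)→(10, 10): d=(-6,0) right/bottom  bias=-1
    (9,1)@(19, 3): e=[2,4,42] → X
    (10,1)@(21, 3): e=[18,-12,42] → .
    (8,2)@(17, 5): e=[6,12,30] → X
    (9,2)@(19, 5): e=[22,-4,30] → .
    (7,3)@(15, 7): e=[10,20,18] → X
    (9,3)@(19, 7): e=[42,-12,18] → .
    (6,4)@(13, 9): e=[14,28,6] → X
    (8,4)@(17, 9): e=[46,-4,6] → .
    (6,5)@(13, 11): e=[34,20,-6] → .
    (7,5)@(15, 11): e=[50,4,-6] → .
  covered (6 px):
    . . . . . . . . . . .
    . . . . . . . . . X .
    . . . . . . . . X . .
    . . . . . . . X X . .
    . . . . . . X X . . .
    . . . . . . . . . . .
    . . . . . . . . . . .
T3:
  2·area = 12
  edge (10, 0)→(16, 0): d=(6,0) top-left  bias=+0
  edge (16, 0)→(14, 2): d=(-2,2) right/bottom  bias=-1
  edge (14, 2)→(10, 0): d=(-4,-2) top-left  bias=+0
    (6,0)@(13, 1): e=[6,4,2] → X
    (7,0)@(15, 1): e=[6,0,6] → .  [on edge]
    (6,1)@(13, 3): e=[18,0,-6] → .  [on edge]
    (5,2)@(11, 5): e=[30,0,-18] → .  [on edge]
    (4,3)@(9, 7): e=[42,0,-30] → .  [on edge]
    (3,4)@(7, 9): e=[54,0,-42] → .  [on edge]
    (2,5)@(5, 11): e=[66,0,-54] → .  [on edge]
    (1,6)@(3, 13): e=[78,0,-66] → .  [on edge]
  covered (1 px):
    . . . . . . X . . . .
    . . . . . . . . . . .
    . . . . . . . . . . .
    . . . . . . . . . . .
    . . . . . . . . . . .
    . . . . . . . . . . .
    . . . . . . . . . . .

Final: [22,26,8]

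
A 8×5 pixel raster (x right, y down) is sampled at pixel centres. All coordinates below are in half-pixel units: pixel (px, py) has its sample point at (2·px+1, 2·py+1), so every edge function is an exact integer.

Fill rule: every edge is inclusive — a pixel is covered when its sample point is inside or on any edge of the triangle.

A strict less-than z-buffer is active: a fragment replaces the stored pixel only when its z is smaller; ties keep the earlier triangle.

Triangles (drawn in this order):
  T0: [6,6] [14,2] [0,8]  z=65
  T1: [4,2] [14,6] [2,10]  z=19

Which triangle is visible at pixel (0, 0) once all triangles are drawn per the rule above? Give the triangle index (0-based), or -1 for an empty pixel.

T0:
  2·area = 8  (B↔C swapped to make it positive)
  edge (6, 6)→(0, 8): d=(-6,2) inclusive
  edge (0, 8)→(14, 2): d=(14,-6) inclusive
  edge (14, 2)→(6, 6): d=(-8,4) inclusive
    (7,1)@(15, 3): e=[0,20,-12] → .  [on edge]
    (3,2)@(7, 5): e=[4,0,4] → X  [on edge]
    (4,2)@(9, 5): e=[0,12,-4] → .  [on edge]
    (1,3)@(3, 7): e=[0,4,4] → X  [on edge]
    (2,3)@(5, 7): e=[-4,16,-4] → .
    (3,3)@(7, 7): e=[-8,28,-12] → .
    (1,4)@(3, 9): e=[-12,32,-12] → .
  covered (2 px):
    . . . . . . . .
    . . . . . . . .
    . . . X . . . .
    . X . . . . . .
    . . . . . . . .
T1:
  2·area = 88
  edge (4, 2)→(14, 6): d=(10,4) inclusive
  edge (14, 6)→(2, 10): d=(-12,4) inclusive
  edge (2, 10)→(4, 2): d=(2,-8) inclusive
    (2,1)@(5, 3): e=[6,72,10] → X
    (3,1)@(7, 3): e=[-2,64,26] → .
    (2,2)@(5, 5): e=[26,48,14] → X
    (3,2)@(7, 5): e=[18,40,30] → X
    (4,2)@(9, 5): e=[10,32,46] → X
    (5,2)@(11, 5): e=[2,24,62] → X
    (6,2)@(13, 5): e=[-6,16,78] → .
    (1,3)@(3, 7): e=[54,32,2] → X
    (5,3)@(11, 7): e=[22,0,66] → X  [on edge]
    (6,3)@(13, 7): e=[14,-8,82] → .
    (1,4)@(3, 9): e=[74,8,6] → X
    (2,4)@(5, 9): e=[66,0,22] → X  [on edge]
  covered (12 px):
    . . . . . . . .
    . . X . . . . .
    . . X X X X . .
    . X X X X X . .
    . X X . . . . .

Z-buffer (winner per pixel, '.' = empty):
  . . . . . . . .
  . . 1 . . . . .
  . . 1 1 1 1 . .
  . 1 1 1 1 1 . .
  . 1 1 . . . . .

Result: -1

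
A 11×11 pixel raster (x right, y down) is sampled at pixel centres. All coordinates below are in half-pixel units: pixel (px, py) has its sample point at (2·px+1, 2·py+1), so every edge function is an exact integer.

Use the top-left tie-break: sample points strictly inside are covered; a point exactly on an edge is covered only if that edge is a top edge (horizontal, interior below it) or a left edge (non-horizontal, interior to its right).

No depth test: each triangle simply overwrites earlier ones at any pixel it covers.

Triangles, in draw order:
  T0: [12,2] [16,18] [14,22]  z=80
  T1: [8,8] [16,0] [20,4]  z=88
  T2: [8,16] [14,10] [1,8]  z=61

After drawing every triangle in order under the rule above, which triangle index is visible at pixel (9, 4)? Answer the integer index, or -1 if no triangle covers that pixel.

T0:
  2·area = 48
  edge (12, 2)→(16, 18): d=(4,16) right/bottom  bias=-1
  edge (16, 18)→(14, 22): d=(-2,4) right/bottom  bias=-1
  edge (14, 22)→(12, 2): d=(-2,-20) top-left  bias=+0
    (6,3)@(13, 7): e=[4,34,10] → X
    (7,3)@(15, 7): e=[-28,26,50] → .
    (6,4)@(13, 9): e=[12,30,6] → X
    (7,4)@(15, 9): e=[-20,22,46] → .
    (6,5)@(13, 11): e=[20,26,2] → X
    (7,5)@(15, 11): e=[-12,18,42] → .
    (6,6)@(13, 13): e=[28,22,-2] → .
    (7,7)@(15, 15): e=[4,10,34] → X
    (8,7)@(17, 15): e=[-28,2,74] → .
    (7,8)@(15, 17): e=[12,6,30] → X
    (8,8)@(17, 17): e=[-20,-2,70] → .
    (7,9)@(15, 19): e=[20,2,26] → X
  covered (6 px):
    . . . . . . . . . . .
    . . . . . . . . . . .
    . . . . . . . . . . .
    . . . . . . X . . . .
    . . . . . . X . . . .
    . . . . . . X . . . .
    . . . . . . . . . . .
    . . . . . . . X . . .
    . . . . . . . X . . .
    . . . . . . . X . . .
    . . . . . . . . . . .
T1:
  2·area = 64
  edge (8, 8)→(16, 0): d=(8,-8) top-left  bias=+0
  edge (16, 0)→(20, 4): d=(4,4) right/bottom  bias=-1
  edge (20, 4)→(8, 8): d=(-12,4) right/bottom  bias=-1
    (7,0)@(15, 1): e=[0,8,56] → X  [on edge]
    (8,0)@(17, 1): e=[16,0,48] → .  [on edge]
    (6,1)@(13, 3): e=[0,24,40] → X  [on edge]
    (8,1)@(17, 3): e=[32,8,24] → X
    (9,1)@(19, 3): e=[48,0,16] → .  [on edge]
    (5,2)@(11, 5): e=[0,40,24] → X  [on edge]
    (8,2)@(17, 5): e=[48,16,0] → .  [on edge]
    (10,2)@(21, 5): e=[80,0,-16] → .  [on edge]
    (4,3)@(9, 7): e=[0,56,8] → X  [on edge]
    (5,3)@(11, 7): e=[16,48,0] → .  [on edge]
    (6,3)@(13, 7): e=[32,40,-8] → .
    (7,3)@(15, 7): e=[48,32,-16] → .
    (2,4)@(5, 9): e=[-16,80,0] → .  [on edge]
    (3,4)@(7, 9): e=[0,72,-8] → .  [on edge]
    (2,5)@(5, 11): e=[0,88,-24] → .  [on edge]
    (1,6)@(3, 13): e=[0,104,-40] → .  [on edge]
    (0,7)@(1, 15): e=[0,120,-56] → .  [on edge]
  covered (8 px):
    . . . . . . . X . . .
    . . . . . . X X X . .
    . . . . . X X X . . .
    . . . . X . . . . . .
    . . . . . . . . . . .
    . . . . . . . . . . .
    . . . . . . . . . . .
    . . . . . . . . . . .
    . . . . . . . . . . .
    . . . . . . . . . . .
    . . . . . . . . . . .
T2:
  2·area = 90  (B↔C swapped to make it positive)
  edge (8, 16)→(1, 8): d=(-7,-8) top-left  bias=+0
  edge (1, 8)→(14, 10): d=(13,2) right/bottom  bias=-1
  edge (14, 10)→(8, 16): d=(-6,6) right/bottom  bias=-1
    (10,1)@(21, 3): e=[195,-105,0] → .  [on edge]
    (9,2)@(19, 5): e=[165,-75,0] → .  [on edge]
    (8,3)@(17, 7): e=[135,-45,0] → .  [on edge]
    (1,4)@(3, 9): e=[9,9,72] → X
    (2,4)@(5, 9): e=[25,5,60] → X
    (3,4)@(7, 9): e=[41,1,48] → X
    (4,4)@(9, 9): e=[57,-3,36] → .
    (7,4)@(15, 9): e=[105,-15,0] → .  [on edge]
    (1,5)@(3, 11): e=[-5,35,60] → .
    (2,5)@(5, 11): e=[11,31,48] → X
    (4,5)@(9, 11): e=[43,23,24] → X
    (5,5)@(11, 11): e=[59,19,12] → X
    (6,5)@(13, 11): e=[75,15,0] → .  [on edge]
    (5,6)@(11, 13): e=[45,45,0] → .  [on edge]
    (4,7)@(9, 15): e=[15,75,0] → .  [on edge]
    (3,8)@(7, 17): e=[-15,105,0] → .  [on edge]
    (2,9)@(5, 19): e=[-45,135,0] → .  [on edge]
    (1,10)@(3, 21): e=[-75,165,0] → .  [on edge]
  covered (9 px):
    . . . . . . . . . . .
    . . . . . . . . . . .
    . . . . . . . . . . .
    . . . . . . . . . . .
    . X X X . . . . . . .
    . . X X X X . . . . .
    . . . X X . . . . . .
    . . . . . . . . . . .
    . . . . . . . . . . .
    . . . . . . . . . . .
    . . . . . . . . . . .

Z-buffer (winner per pixel, '.' = empty):
  . . . . . . . 1 . . .
  . . . . . . 1 1 1 . .
  . . . . . 1 1 1 . . .
  . . . . 1 . 0 . . . .
  . 2 2 2 . . 0 . . . .
  . . 2 2 2 2 0 . . . .
  . . . 2 2 . . . . . .
  . . . . . . . 0 . . .
  . . . . . . . 0 . . .
  . . . . . . . 0 . . .
  . . . . . . . . . . .

Result: -1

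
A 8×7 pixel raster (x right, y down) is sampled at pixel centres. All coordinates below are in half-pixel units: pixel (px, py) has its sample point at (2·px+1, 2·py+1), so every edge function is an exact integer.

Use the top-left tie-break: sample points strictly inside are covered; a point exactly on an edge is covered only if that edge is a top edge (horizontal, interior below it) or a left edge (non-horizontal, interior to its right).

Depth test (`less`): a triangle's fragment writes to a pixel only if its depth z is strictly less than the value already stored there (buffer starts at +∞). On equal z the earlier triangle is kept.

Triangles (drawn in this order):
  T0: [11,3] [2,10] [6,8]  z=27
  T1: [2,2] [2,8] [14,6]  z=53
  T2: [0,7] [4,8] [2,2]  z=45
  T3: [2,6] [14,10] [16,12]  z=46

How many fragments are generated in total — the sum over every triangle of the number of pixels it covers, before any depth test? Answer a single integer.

T0:
  2·area = 10  (B↔C swapped to make it positive)
  edge (11, 3)→(6, 8): d=(-5,5) right/bottom  bias=-1
  edge (6, 8)→(2, 10): d=(-4,2) right/bottom  bias=-1
  edge (2, 10)→(11, 3): d=(9,-7) top-left  bias=+0
    (6,0)@(13, 1): e=[0,14,-4] → ·  [on edge]
    (5,1)@(11, 3): e=[0,10,0] → ·  [on edge]
    (4,2)@(9, 5): e=[0,6,4] → ·  [on edge]
    (3,3)@(7, 7): e=[0,2,8] → ·  [on edge]
    (2,4)@(5, 9): e=[0,-2,12] → ·  [on edge]
    (1,5)@(3, 11): e=[0,-6,16] → ·  [on edge]
    (0,6)@(1, 13): e=[0,-10,20] → ·  [on edge]
  covered (0 px):
    · · · · · · · ·
    · · · · · · · ·
    · · · · · · · ·
    · · · · · · · ·
    · · · · · · · ·
    · · · · · · · ·
    · · · · · · · ·
T1:
  2·area = 72  (B↔C swapped to make it positive)
  edge (2, 2)→(14, 6): d=(12,4) right/bottom  bias=-1
  edge (14, 6)→(2, 8): d=(-12,2) right/bottom  bias=-1
  edge (2, 8)→(2, 2): d=(0,-6) top-left  bias=+0
    (1,1)@(3, 3): e=[8,58,6] → █
    (2,1)@(5, 3): e=[0,54,18] → ·  [on edge]
    (1,2)@(3, 5): e=[32,34,6] → █
    (2,2)@(5, 5): e=[24,30,18] → █
    (3,2)@(7, 5): e=[16,26,30] → █
    (4,2)@(9, 5): e=[8,22,42] → █
    (5,2)@(11, 5): e=[0,18,54] → ·  [on edge]
    (1,3)@(3, 7): e=[56,10,6] → █
    (4,3)@(9, 7): e=[32,-2,42] → ·
    (1,4)@(3, 9): e=[80,-14,6] → ·
    (2,4)@(5, 9): e=[72,-18,18] → ·
    (3,4)@(7, 9): e=[64,-22,30] → ·
  covered (8 px):
    · · · · · · · ·
    · █ · · · · · ·
    · █ █ █ █ · · ·
    · █ █ █ · · · ·
    · · · · · · · ·
    · · · · · · · ·
    · · · · · · · ·
T2:
  2·area = 22  (B↔C swapped to make it positive)
  edge (0, 7)→(2, 2): d=(2,-5) top-left  bias=+0
  edge (2, 2)→(4, 8): d=(2,6) right/bottom  bias=-1
  edge (4, 8)→(0, 7): d=(-4,-1) top-left  bias=+0
    (0,2)@(1, 5): e=[1,12,9] → █
    (1,2)@(3, 5): e=[11,0,11] → ·  [on edge]
    (0,3)@(1, 7): e=[5,16,1] → █
    (1,3)@(3, 7): e=[15,4,3] → █
    (2,3)@(5, 7): e=[25,-8,5] → ·
    (0,4)@(1, 9): e=[9,20,-7] → ·
    (1,4)@(3, 9): e=[19,8,-5] → ·
    (2,5)@(5, 11): e=[33,0,-11] → ·  [on edge]
  covered (3 px):
    · · · · · · · ·
    · · · · · · · ·
    █ · · · · · · ·
    █ █ · · · · · ·
    · · · · · · · ·
    · · · · · · · ·
    · · · · · · · ·
T3:
  2·area = 16
  edge (2, 6)→(14, 10): d=(12,4) right/bottom  bias=-1
  edge (14, 10)→(16, 12): d=(2,2) right/bottom  bias=-1
  edge (16, 12)→(2, 6): d=(-14,-6) top-left  bias=+0
    (2,0)@(5, 1): e=[-72,0,88] → ·  [on edge]
    (3,1)@(7, 3): e=[-56,0,72] → ·  [on edge]
    (4,2)@(9, 5): e=[-40,0,56] → ·  [on edge]
    (2,3)@(5, 7): e=[0,12,4] → ·  [on edge]
    (5,3)@(11, 7): e=[-24,0,40] → ·  [on edge]
    (4,4)@(9, 9): e=[8,8,0] → █  [on edge]
    (5,4)@(11, 9): e=[0,4,12] → ·  [on edge]
    (6,4)@(13, 9): e=[-8,0,24] → ·  [on edge]
    (4,5)@(9, 11): e=[32,12,-28] → ·
    (7,5)@(15, 11): e=[8,0,8] → ·  [on edge]
  covered (1 px):
    · · · · · · · ·
    · · · · · · · ·
    · · · · · · · ·
    · · · · · · · ·
    · · · · █ · · ·
    · · · · · · · ·
    · · · · · · · ·

Result: 12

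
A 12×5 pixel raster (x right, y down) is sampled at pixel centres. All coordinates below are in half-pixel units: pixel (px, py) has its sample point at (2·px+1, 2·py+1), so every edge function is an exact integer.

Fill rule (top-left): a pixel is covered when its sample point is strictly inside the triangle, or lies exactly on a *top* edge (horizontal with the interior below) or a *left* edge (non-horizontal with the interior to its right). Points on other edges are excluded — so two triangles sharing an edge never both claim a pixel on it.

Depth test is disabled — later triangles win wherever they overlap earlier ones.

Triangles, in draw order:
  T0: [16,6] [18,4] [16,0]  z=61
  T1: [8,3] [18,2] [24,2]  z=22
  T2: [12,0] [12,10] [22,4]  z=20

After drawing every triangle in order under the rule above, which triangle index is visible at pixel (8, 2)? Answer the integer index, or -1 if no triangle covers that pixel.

T0:
  2·area = 12  (B↔C swapped to make it positive)
  edge (16, 6)→(16, 0): d=(0,-6) top-left  bias=+0
  edge (16, 0)→(18, 4): d=(2,4) right/bottom  bias=-1
  edge (18, 4)→(16, 6): d=(-2,2) right/bottom  bias=-1
    (10,0)@(21, 1): e=[30,-18,0] → .  [on edge]
    (8,1)@(17, 3): e=[6,2,4] → X
    (9,1)@(19, 3): e=[18,-6,0] → .  [on edge]
    (8,2)@(17, 5): e=[6,6,0] → .  [on edge]
    (7,3)@(15, 7): e=[-6,18,0] → .  [on edge]
    (6,4)@(13, 9): e=[-18,30,0] → .  [on edge]
  covered (1 px):
    . . . . . . . . . . . .
    . . . . . . . . X . . .
    . . . . . . . . . . . .
    . . . . . . . . . . . .
    . . . . . . . . . . . .
T1:
  2·area = 6
  edge (8, 3)→(18, 2): d=(10,-1) top-left  bias=+0
  edge (18, 2)→(24, 2): d=(6,0) top-left  bias=+0
  edge (24, 2)→(8, 3): d=(-16,1) right/bottom  bias=-1
  covered (0 px):
    . . . . . . . . . . . .
    . . . . . . . . . . . .
    . . . . . . . . . . . .
    . . . . . . . . . . . .
    . . . . . . . . . . . .
T2:
  2·area = 100  (B↔C swapped to make it positive)
  edge (12, 0)→(22, 4): d=(10,4) right/bottom  bias=-1
  edge (22, 4)→(12, 10): d=(-10,6) right/bottom  bias=-1
  edge (12, 10)→(12, 0): d=(0,-10) top-left  bias=+0
    (6,0)@(13, 1): e=[6,84,10] → X
    (7,0)@(15, 1): e=[-2,72,30] → .
    (6,1)@(13, 3): e=[26,64,10] → X
    (7,1)@(15, 3): e=[18,52,30] → X
    (8,1)@(17, 3): e=[10,40,50] → X
    (9,1)@(19, 3): e=[2,28,70] → X
    (10,1)@(21, 3): e=[-6,16,90] → .
    (6,2)@(13, 5): e=[46,44,10] → X
    (10,2)@(21, 5): e=[14,-4,90] → .
    (6,3)@(13, 7): e=[66,24,10] → X
    (8,3)@(17, 7): e=[50,0,50] → .  [on edge]
    (9,3)@(19, 7): e=[42,-12,70] → .
  covered (12 px):
    . . . . . . X . . . . .
    . . . . . . X X X X . .
    . . . . . . X X X X . .
    . . . . . . X X . . . .
    . . . . . . X . . . . .

Z-buffer (winner per pixel, '.' = empty):
  . . . . . . 2 . . . . .
  . . . . . . 2 2 2 2 . .
  . . . . . . 2 2 2 2 . .
  . . . . . . 2 2 . . . .
  . . . . . . 2 . . . . .

Answer: 2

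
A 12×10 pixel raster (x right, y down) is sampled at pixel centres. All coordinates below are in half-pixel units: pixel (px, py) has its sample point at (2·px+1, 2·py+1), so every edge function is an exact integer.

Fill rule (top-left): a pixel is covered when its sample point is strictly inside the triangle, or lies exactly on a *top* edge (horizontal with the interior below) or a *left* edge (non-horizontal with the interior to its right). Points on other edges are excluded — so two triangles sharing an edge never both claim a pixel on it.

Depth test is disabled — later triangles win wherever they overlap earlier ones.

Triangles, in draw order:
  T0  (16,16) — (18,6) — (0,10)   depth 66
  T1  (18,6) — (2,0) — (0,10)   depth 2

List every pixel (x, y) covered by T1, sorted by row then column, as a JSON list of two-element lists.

T0:
  2·area = 172  (B↔C swapped to make it positive)
  edge (16, 16)→(0, 10): d=(-16,-6) top-left  bias=+0
  edge (0, 10)→(18, 6): d=(18,-4) top-left  bias=+0
  edge (18, 6)→(16, 16): d=(-2,10) right/bottom  bias=-1
    (9,0)@(19, 1): e=[258,-86,0] → ·  [on edge]
    (7,3)@(15, 7): e=[138,6,28] → #
    (8,3)@(17, 7): e=[150,14,8] → #
    (9,3)@(19, 7): e=[162,22,-12] → ·
    (2,4)@(5, 9): e=[46,2,124] → #
    (3,4)@(7, 9): e=[58,10,104] → #
    (4,4)@(9, 9): e=[70,18,84] → #
    (5,4)@(11, 9): e=[82,26,64] → #
    (6,4)@(13, 9): e=[94,34,44] → #
    (9,4)@(19, 9): e=[130,58,-16] → ·
    (1,5)@(3, 11): e=[2,30,140] → #
    (8,5)@(17, 11): e=[86,86,0] → ·  [on edge]
  covered (21 px):
    · · · · · · · · · · · ·
    · · · · · · · · · · · ·
    · · · · · · · · · · · ·
    · · · · · · · # # · · ·
    · · # # # # # # # · · ·
    · # # # # # # # · · · ·
    · · · · # # # # · · · ·
    · · · · · · · # · · · ·
    · · · · · · · · · · · ·
    · · · · · · · · · · · ·
T1:
  2·area = 172  (B↔C swapped to make it positive)
  edge (18, 6)→(0, 10): d=(-18,4) right/bottom  bias=-1
  edge (0, 10)→(2, 0): d=(2,-10) top-left  bias=+0
  edge (2, 0)→(18, 6): d=(16,6) right/bottom  bias=-1
    (1,0)@(3, 1): e=[150,12,10] → #
    (2,0)@(5, 1): e=[142,32,-2] → ·
    (1,1)@(3, 3): e=[114,16,42] → #
    (2,1)@(5, 3): e=[106,36,30] → #
    (3,1)@(7, 3): e=[98,56,18] → #
    (4,1)@(9, 3): e=[90,76,6] → #
    (5,1)@(11, 3): e=[82,96,-6] → ·
    (0,2)@(1, 5): e=[86,0,86] → #  [on edge]
    (5,2)@(11, 5): e=[46,100,26] → #
    (6,2)@(13, 5): e=[38,120,14] → #
    (7,2)@(15, 5): e=[30,140,2] → #
    (8,2)@(17, 5): e=[22,160,-10] → ·
  covered (22 px):
    · # · · · · · · · · · ·
    · # # # # · · · · · · ·
    # # # # # # # # · · · ·
    # # # # # # # · · · · ·
    # # · · · · · · · · · ·
    · · · · · · · · · · · ·
    · · · · · · · · · · · ·
    · · · · · · · · · · · ·
    · · · · · · · · · · · ·
    · · · · · · · · · · · ·

Result: [[1,0],[1,1],[2,1],[3,1],[4,1],[0,2],[1,2],[2,2],[3,2],[4,2],[5,2],[6,2],[7,2],[0,3],[1,3],[2,3],[3,3],[4,3],[5,3],[6,3],[0,4],[1,4]]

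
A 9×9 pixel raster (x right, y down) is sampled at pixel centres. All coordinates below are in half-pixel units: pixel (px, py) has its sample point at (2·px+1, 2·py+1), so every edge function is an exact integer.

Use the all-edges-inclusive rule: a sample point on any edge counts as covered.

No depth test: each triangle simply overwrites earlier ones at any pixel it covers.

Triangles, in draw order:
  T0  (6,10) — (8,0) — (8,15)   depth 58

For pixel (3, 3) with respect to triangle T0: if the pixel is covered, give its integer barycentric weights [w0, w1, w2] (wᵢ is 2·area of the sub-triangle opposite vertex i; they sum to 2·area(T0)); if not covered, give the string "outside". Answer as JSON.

T0:
  2·area = 30
  edge (6, 10)→(8, 0): d=(2,-10) inclusive
  edge (8, 0)→(8, 15): d=(0,15) inclusive
  edge (8, 15)→(6, 10): d=(-2,-5) inclusive
    (3,2)@(7, 5): e=[0,15,15] → █  [on edge]
    (4,2)@(9, 5): e=[20,-15,25] → ·
    (3,3)@(7, 7): e=[4,15,11] → █
    (4,3)@(9, 7): e=[24,-15,21] → ·
    (3,4)@(7, 9): e=[8,15,7] → █
    (4,4)@(9, 9): e=[28,-15,17] → ·
    (3,5)@(7, 11): e=[12,15,3] → █
    (4,5)@(9, 11): e=[32,-15,13] → ·
    (3,6)@(7, 13): e=[16,15,-1] → ·
    (2,7)@(5, 15): e=[0,45,-15] → ·  [on edge]
  covered (4 px):
    · · · · · · · · ·
    · · · · · · · · ·
    · · · █ · · · · ·
    · · · █ · · · · ·
    · · · █ · · · · ·
    · · · █ · · · · ·
    · · · · · · · · ·
    · · · · · · · · ·
    · · · · · · · · ·

Result: [15,11,4]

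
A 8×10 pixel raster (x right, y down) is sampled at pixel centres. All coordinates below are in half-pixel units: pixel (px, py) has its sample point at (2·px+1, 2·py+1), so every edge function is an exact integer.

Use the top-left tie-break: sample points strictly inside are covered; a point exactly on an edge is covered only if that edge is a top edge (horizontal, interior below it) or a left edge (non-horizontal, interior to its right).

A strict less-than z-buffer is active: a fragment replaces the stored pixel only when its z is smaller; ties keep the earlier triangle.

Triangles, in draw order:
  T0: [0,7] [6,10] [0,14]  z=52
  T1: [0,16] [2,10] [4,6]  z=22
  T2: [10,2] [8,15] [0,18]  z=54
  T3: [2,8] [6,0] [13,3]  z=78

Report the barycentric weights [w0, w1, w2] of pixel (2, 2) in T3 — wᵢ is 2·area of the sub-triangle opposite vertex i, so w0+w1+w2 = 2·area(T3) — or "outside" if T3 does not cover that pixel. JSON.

T0:
  2·area = 42
  edge (0, 7)→(6, 10): d=(6,3) right/bottom  bias=-1
  edge (6, 10)→(0, 14): d=(-6,4) right/bottom  bias=-1
  edge (0, 14)→(0, 7): d=(0,-7) top-left  bias=+0
    (0,4)@(1, 9): e=[9,26,7] → X
    (1,4)@(3, 9): e=[3,18,21] → X
    (2,4)@(5, 9): e=[-3,10,35] → .
    (0,5)@(1, 11): e=[21,14,7] → X
    (2,5)@(5, 11): e=[9,-2,35] → .
    (0,6)@(1, 13): e=[33,2,7] → X
    (1,6)@(3, 13): e=[27,-6,21] → .
    (0,7)@(1, 15): e=[45,-10,7] → .
  covered (5 px):
    . . . . . . . .
    . . . . . . . .
    . . . . . . . .
    . . . . . . . .
    X X . . . . . .
    X X . . . . . .
    X . . . . . . .
    . . . . . . . .
    . . . . . . . .
    . . . . . . . .
T1:
  2·area = 4
  edge (0, 16)→(2, 10): d=(2,-6) top-left  bias=+0
  edge (2, 10)→(4, 6): d=(2,-4) top-left  bias=+0
  edge (4, 6)→(0, 16): d=(-4,10) right/bottom  bias=-1
    (2,0)@(5, 1): e=[0,-6,10] → .  [on edge]
    (1,3)@(3, 7): e=[0,-2,6] → .  [on edge]
    (0,6)@(1, 13): e=[0,2,2] → X  [on edge]
    (1,6)@(3, 13): e=[12,10,-18] → .
    (0,7)@(1, 15): e=[4,6,-6] → .
  covered (1 px):
    . . . . . . . .
    . . . . . . . .
    . . . . . . . .
    . . . . . . . .
    . . . . . . . .
    . . . . . . . .
    X . . . . . . .
    . . . . . . . .
    . . . . . . . .
    . . . . . . . .
T2:
  2·area = 98
  edge (10, 2)→(8, 15): d=(-2,13) right/bottom  bias=-1
  edge (8, 15)→(0, 18): d=(-8,3) right/bottom  bias=-1
  edge (0, 18)→(10, 2): d=(10,-16) top-left  bias=+0
    (4,2)@(9, 5): e=[7,77,14] → X
    (5,2)@(11, 5): e=[-19,71,46] → .
    (3,3)@(7, 7): e=[29,67,2] → X
    (5,3)@(11, 7): e=[-23,55,66] → .
    (3,4)@(7, 9): e=[25,51,22] → X
    (4,4)@(9, 9): e=[-1,45,54] → .
    (2,5)@(5, 11): e=[47,41,10] → X
    (4,5)@(9, 11): e=[-5,29,74] → .
    (2,6)@(5, 13): e=[43,25,30] → X
    (4,6)@(9, 13): e=[-9,13,94] → .
    (1,7)@(3, 15): e=[65,15,18] → X
    (4,7)@(9, 15): e=[-13,-3,114] → .
  covered (12 px):
    . . . . . . . .
    . . . . . . . .
    . . . . X . . .
    . . . X X . . .
    . . . X . . . .
    . . X X . . . .
    . . X X . . . .
    . X X X . . . .
    X . . . . . . .
    . . . . . . . .
T3:
  2·area = 68
  edge (2, 8)→(6, 0): d=(4,-8) top-left  bias=+0
  edge (6, 0)→(13, 3): d=(7,3) right/bottom  bias=-1
  edge (13, 3)→(2, 8): d=(-11,5) right/bottom  bias=-1
    (3,0)@(7, 1): e=[12,4,52] → X
    (4,0)@(9, 1): e=[28,-2,42] → .
    (2,1)@(5, 3): e=[4,24,40] → X
    (4,1)@(9, 3): e=[36,12,20] → X
    (5,1)@(11, 3): e=[52,6,10] → X
    (6,1)@(13, 3): e=[68,0,0] → .  [on edge]
    (2,2)@(5, 5): e=[12,38,18] → X
    (4,2)@(9, 5): e=[44,26,-2] → .
    (5,2)@(11, 5): e=[60,20,-12] → .
    (1,3)@(3, 7): e=[4,58,6] → X
    (2,3)@(5, 7): e=[20,52,-4] → .
    (3,3)@(7, 7): e=[36,46,-14] → .
  covered (8 px):
    . . . X . . . .
    . . X X X X . .
    . . X X . . . .
    . X . . . . . .
    . . . . . . . .
    . . . . . . . .
    . . . . . . . .
    . . . . . . . .
    . . . . . . . .
    . . . . . . . .

Answer: [38,18,12]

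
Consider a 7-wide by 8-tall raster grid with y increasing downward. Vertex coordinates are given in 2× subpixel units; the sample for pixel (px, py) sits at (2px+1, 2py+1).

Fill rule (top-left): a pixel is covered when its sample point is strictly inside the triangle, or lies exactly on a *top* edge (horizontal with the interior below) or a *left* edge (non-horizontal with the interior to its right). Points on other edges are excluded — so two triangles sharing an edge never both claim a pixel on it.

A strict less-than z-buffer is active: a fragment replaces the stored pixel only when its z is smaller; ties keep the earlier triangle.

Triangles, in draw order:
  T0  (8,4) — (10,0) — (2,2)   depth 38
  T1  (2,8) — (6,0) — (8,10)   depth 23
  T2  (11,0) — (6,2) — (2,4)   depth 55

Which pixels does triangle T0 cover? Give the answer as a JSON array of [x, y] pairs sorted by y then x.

T0:
  2·area = 28  (B↔C swapped to make it positive)
  edge (8, 4)→(2, 2): d=(-6,-2) top-left  bias=+0
  edge (2, 2)→(10, 0): d=(8,-2) top-left  bias=+0
  edge (10, 0)→(8, 4): d=(-2,4) right/bottom  bias=-1
    (3,0)@(7, 1): e=[16,2,10] → X
    (4,0)@(9, 1): e=[20,6,2] → X
    (5,0)@(11, 1): e=[24,10,-6] → .
    (2,1)@(5, 3): e=[0,14,14] → X  [on edge]
    (4,1)@(9, 3): e=[8,22,-2] → .
    (2,2)@(5, 5): e=[-12,30,10] → .
    (3,2)@(7, 5): e=[-8,34,2] → .
    (5,2)@(11, 5): e=[0,42,-14] → .  [on edge]
  covered (4 px):
    . . . X X . .
    . . X X . . .
    . . . . . . .
    . . . . . . .
    . . . . . . .
    . . . . . . .
    . . . . . . .
    . . . . . . .
T1:
  2·area = 56
  edge (2, 8)→(6, 0): d=(4,-8) top-left  bias=+0
  edge (6, 0)→(8, 10): d=(2,10) right/bottom  bias=-1
  edge (8, 10)→(2, 8): d=(-6,-2) top-left  bias=+0
    (2,1)@(5, 3): e=[4,16,36] → X
    (3,1)@(7, 3): e=[20,-4,40] → .
    (2,2)@(5, 5): e=[12,20,24] → X
    (3,2)@(7, 5): e=[28,0,28] → .  [on edge]
    (1,3)@(3, 7): e=[4,44,8] → X
    (3,3)@(7, 7): e=[36,4,16] → X
    (4,3)@(9, 7): e=[52,-16,20] → .
    (1,4)@(3, 9): e=[12,48,-4] → .
    (2,4)@(5, 9): e=[28,28,0] → X  [on edge]
    (4,4)@(9, 9): e=[60,-12,8] → .
    (2,5)@(5, 11): e=[36,32,-12] → .
    (3,5)@(7, 11): e=[52,12,-8] → .
    (5,5)@(11, 11): e=[84,-28,0] → .  [on edge]
    (4,7)@(9, 15): e=[84,0,-28] → .  [on edge]
  covered (7 px):
    . . . . . . .
    . . X . . . .
    . . X . . . .
    . X X X . . .
    . . X X . . .
    . . . . . . .
    . . . . . . .
    . . . . . . .
T2:
  2·area = 2  (B↔C swapped to make it positive)
  edge (11, 0)→(2, 4): d=(-9,4) right/bottom  bias=-1
  edge (2, 4)→(6, 2): d=(4,-2) top-left  bias=+0
  edge (6, 2)→(11, 0): d=(5,-2) top-left  bias=+0
  covered (0 px):
    . . . . . . .
    . . . . . . .
    . . . . . . .
    . . . . . . .
    . . . . . . .
    . . . . . . .
    . . . . . . .
    . . . . . . .

Result: [[3,0],[4,0],[2,1],[3,1]]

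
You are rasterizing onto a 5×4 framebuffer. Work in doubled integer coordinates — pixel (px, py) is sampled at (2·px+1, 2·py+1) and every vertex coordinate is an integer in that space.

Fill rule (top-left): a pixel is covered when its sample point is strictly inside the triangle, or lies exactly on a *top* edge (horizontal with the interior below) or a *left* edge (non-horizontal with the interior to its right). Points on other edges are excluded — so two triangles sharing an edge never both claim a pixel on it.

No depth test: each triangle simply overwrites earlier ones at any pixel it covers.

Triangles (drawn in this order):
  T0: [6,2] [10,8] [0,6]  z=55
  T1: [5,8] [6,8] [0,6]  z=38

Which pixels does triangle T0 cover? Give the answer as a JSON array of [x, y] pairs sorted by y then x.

T0:
  2·area = 52
  edge (6, 2)→(10, 8): d=(4,6) right/bottom  bias=-1
  edge (10, 8)→(0, 6): d=(-10,-2) top-left  bias=+0
  edge (0, 6)→(6, 2): d=(6,-4) top-left  bias=+0
    (2,1)@(5, 3): e=[10,40,2] → X
    (3,1)@(7, 3): e=[-2,44,10] → .
    (1,2)@(3, 5): e=[30,16,6] → X
    (3,2)@(7, 5): e=[6,24,22] → X
    (4,2)@(9, 5): e=[-6,28,30] → .
    (1,3)@(3, 7): e=[38,-4,18] → .
    (2,3)@(5, 7): e=[26,0,26] → X  [on edge]
    (4,3)@(9, 7): e=[2,8,42] → X
  covered (7 px):
    . . . . .
    . . X . .
    . X X X .
    . . X X X
T1:
  2·area = 2  (B↔C swapped to make it positive)
  edge (5, 8)→(0, 6): d=(-5,-2) top-left  bias=+0
  edge (0, 6)→(6, 8): d=(6,2) right/bottom  bias=-1
  edge (6, 8)→(5, 8): d=(-1,0) right/bottom  bias=-1
    (1,3)@(3, 7): e=[1,0,1] → .  [on edge]
  covered (0 px):
    . . . . .
    . . . . .
    . . . . .
    . . . . .

Final: [[2,1],[1,2],[2,2],[3,2],[2,3],[3,3],[4,3]]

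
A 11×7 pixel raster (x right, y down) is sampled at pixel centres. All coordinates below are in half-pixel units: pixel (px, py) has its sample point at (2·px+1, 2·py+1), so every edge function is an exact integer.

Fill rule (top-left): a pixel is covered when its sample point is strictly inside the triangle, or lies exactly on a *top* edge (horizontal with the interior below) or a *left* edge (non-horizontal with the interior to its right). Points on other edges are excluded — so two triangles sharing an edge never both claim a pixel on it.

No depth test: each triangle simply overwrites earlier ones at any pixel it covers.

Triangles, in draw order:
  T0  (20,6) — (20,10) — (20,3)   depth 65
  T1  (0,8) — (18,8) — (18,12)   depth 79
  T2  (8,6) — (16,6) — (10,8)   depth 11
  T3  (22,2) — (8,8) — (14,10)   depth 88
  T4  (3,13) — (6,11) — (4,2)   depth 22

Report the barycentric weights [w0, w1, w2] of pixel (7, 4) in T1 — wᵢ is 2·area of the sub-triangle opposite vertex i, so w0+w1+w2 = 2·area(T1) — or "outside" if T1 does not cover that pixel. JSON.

T0:
  degenerate (2·area = 0) — covers nothing
T1:
  2·area = 72
  edge (0, 8)→(18, 8): d=(18,0) top-left  bias=+0
  edge (18, 8)→(18, 12): d=(0,4) right/bottom  bias=-1
  edge (18, 12)→(0, 8): d=(-18,-4) top-left  bias=+0
    (2,4)@(5, 9): e=[18,52,2] → X
    (3,4)@(7, 9): e=[18,44,10] → X
    (4,4)@(9, 9): e=[18,36,18] → X
    (5,4)@(11, 9): e=[18,28,26] → X
    (6,4)@(13, 9): e=[18,20,34] → X
    (7,4)@(15, 9): e=[18,12,42] → X
    (8,4)@(17, 9): e=[18,4,50] → X
    (9,4)@(19, 9): e=[18,-4,58] → .
    (2,5)@(5, 11): e=[54,52,-34] → .
    (3,5)@(7, 11): e=[54,44,-26] → .
    (4,5)@(9, 11): e=[54,36,-18] → .
    (5,5)@(11, 11): e=[54,28,-10] → .
  covered (9 px):
    . . . . . . . . . . .
    . . . . . . . . . . .
    . . . . . . . . . . .
    . . . . . . . . . . .
    . . X X X X X X X . .
    . . . . . . . X X . .
    . . . . . . . . . . .
T2:
  2·area = 16
  edge (8, 6)→(16, 6): d=(8,0) top-left  bias=+0
  edge (16, 6)→(10, 8): d=(-6,2) right/bottom  bias=-1
  edge (10, 8)→(8, 6): d=(-2,-2) top-left  bias=+0
    (1,0)@(3, 1): e=[-40,56,0] → .  [on edge]
    (2,1)@(5, 3): e=[-24,40,0] → .  [on edge]
    (3,2)@(7, 5): e=[-8,24,0] → .  [on edge]
    (9,2)@(19, 5): e=[-8,0,24] → .  [on edge]
    (4,3)@(9, 7): e=[8,8,0] → X  [on edge]
    (5,3)@(11, 7): e=[8,4,4] → X
    (6,3)@(13, 7): e=[8,0,8] → .  [on edge]
    (3,4)@(7, 9): e=[24,0,-8] → .  [on edge]
    (4,4)@(9, 9): e=[24,-4,-4] → .
    (5,4)@(11, 9): e=[24,-8,0] → .  [on edge]
    (0,5)@(1, 11): e=[40,0,-24] → .  [on edge]
    (6,5)@(13, 11): e=[40,-24,0] → .  [on edge]
    (7,6)@(15, 13): e=[56,-40,0] → .  [on edge]
  covered (2 px):
    . . . . . . . . . . .
    . . . . . . . . . . .
    . . . . . . . . . . .
    . . . . X X . . . . .
    . . . . . . . . . . .
    . . . . . . . . . . .
    . . . . . . . . . . .
T3:
  2·area = 64  (B↔C swapped to make it positive)
  edge (22, 2)→(14, 10): d=(-8,8) right/bottom  bias=-1
  edge (14, 10)→(8, 8): d=(-6,-2) top-left  bias=+0
  edge (8, 8)→(22, 2): d=(14,-6) top-left  bias=+0
    (10,1)@(21, 3): e=[0,56,8] → .  [on edge]
    (7,2)@(15, 5): e=[32,32,0] → X  [on edge]
    (8,2)@(17, 5): e=[16,36,12] → X
    (9,2)@(19, 5): e=[0,40,24] → .  [on edge]
    (2,3)@(5, 7): e=[96,0,-32] → .  [on edge]
    (5,3)@(11, 7): e=[48,12,4] → X
    (6,3)@(13, 7): e=[32,16,16] → X
    (8,3)@(17, 7): e=[0,24,40] → .  [on edge]
    (5,4)@(11, 9): e=[32,0,32] → X  [on edge]
    (7,4)@(15, 9): e=[0,8,56] → .  [on edge]
    (0,5)@(1, 11): e=[96,-32,0] → .  [on edge]
    (5,5)@(11, 11): e=[16,-12,60] → .
    (6,5)@(13, 11): e=[0,-8,72] → .  [on edge]
    (8,5)@(17, 11): e=[-32,0,96] → .  [on edge]
    (5,6)@(11, 13): e=[0,-24,88] → .  [on edge]
  covered (7 px):
    . . . . . . . . . . .
    . . . . . . . . . . .
    . . . . . . . X X . .
    . . . . . X X X . . .
    . . . . . X X . . . .
    . . . . . . . . . . .
    . . . . . . . . . . .
T4:
  2·area = 31  (B↔C swapped to make it positive)
  edge (3, 13)→(4, 2): d=(1,-11) top-left  bias=+0
  edge (4, 2)→(6, 11): d=(2,9) right/bottom  bias=-1
  edge (6, 11)→(3, 13): d=(-3,2) right/bottom  bias=-1
    (10,0)@(21, 1): e=[186,-155,0] → .  [on edge]
    (7,2)@(15, 5): e=[124,-93,0] → .  [on edge]
    (2,3)@(5, 7): e=[16,1,14] → X
    (3,3)@(7, 7): e=[38,-17,10] → .
    (2,4)@(5, 9): e=[18,5,8] → X
    (3,4)@(7, 9): e=[40,-13,4] → .
    (4,4)@(9, 9): e=[62,-31,0] → .  [on edge]
    (2,5)@(5, 11): e=[20,9,2] → X
    (3,5)@(7, 11): e=[42,-9,-2] → .
    (1,6)@(3, 13): e=[0,31,0] → .  [on edge]
    (2,6)@(5, 13): e=[22,13,-4] → .
  covered (3 px):
    . . . . . . . . . . .
    . . . . . . . . . . .
    . . . . . . . . . . .
    . . X . . . . . . . .
    . . X . . . . . . . .
    . . X . . . . . . . .
    . . . . . . . . . . .

Final: [12,42,18]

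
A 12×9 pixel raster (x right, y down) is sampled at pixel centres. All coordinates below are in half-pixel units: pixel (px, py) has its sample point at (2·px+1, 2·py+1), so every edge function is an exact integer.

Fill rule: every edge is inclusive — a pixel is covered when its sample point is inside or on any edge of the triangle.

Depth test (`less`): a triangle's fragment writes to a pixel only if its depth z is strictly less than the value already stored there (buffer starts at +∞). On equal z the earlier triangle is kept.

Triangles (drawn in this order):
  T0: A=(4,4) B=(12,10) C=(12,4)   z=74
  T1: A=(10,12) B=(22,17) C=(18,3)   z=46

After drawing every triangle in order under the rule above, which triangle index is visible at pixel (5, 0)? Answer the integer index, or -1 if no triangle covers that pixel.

T0:
  2·area = 48  (B↔C swapped to make it positive)
  edge (4, 4)→(12, 4): d=(8,0) inclusive
  edge (12, 4)→(12, 10): d=(0,6) inclusive
  edge (12, 10)→(4, 4): d=(-8,-6) inclusive
    (3,2)@(7, 5): e=[8,30,10] → █
    (4,2)@(9, 5): e=[8,18,22] → █
    (5,2)@(11, 5): e=[8,6,34] → █
    (6,2)@(13, 5): e=[8,-6,46] → ·
    (3,3)@(7, 7): e=[24,30,-6] → ·
    (4,3)@(9, 7): e=[24,18,6] → █
    (6,3)@(13, 7): e=[24,-6,30] → ·
    (4,4)@(9, 9): e=[40,18,-10] → ·
    (5,4)@(11, 9): e=[40,6,2] → █
    (6,4)@(13, 9): e=[40,-6,14] → ·
    (5,5)@(11, 11): e=[56,6,-14] → ·
  covered (6 px):
    · · · · · · · · · · · ·
    · · · · · · · · · · · ·
    · · · █ █ █ · · · · · ·
    · · · · █ █ · · · · · ·
    · · · · · █ · · · · · ·
    · · · · · · · · · · · ·
    · · · · · · · · · · · ·
    · · · · · · · · · · · ·
    · · · · · · · · · · · ·
T1:
  2·area = 148  (B↔C swapped to make it positive)
  edge (10, 12)→(18, 3): d=(8,-9) inclusive
  edge (18, 3)→(22, 17): d=(4,14) inclusive
  edge (22, 17)→(10, 12): d=(-12,-5) inclusive
    (8,2)@(17, 5): e=[7,22,119] → █
    (9,2)@(19, 5): e=[25,-6,129] → ·
    (7,3)@(15, 7): e=[5,58,85] → █
    (9,3)@(19, 7): e=[41,2,105] → █
    (10,3)@(21, 7): e=[59,-26,115] → ·
    (6,4)@(13, 9): e=[3,94,51] → █
    (10,4)@(21, 9): e=[75,-18,91] → ·
    (5,5)@(11, 11): e=[1,130,17] → █
    (10,5)@(21, 11): e=[91,-10,67] → ·
    (5,6)@(11, 13): e=[17,138,-7] → ·
    (6,6)@(13, 13): e=[35,110,3] → █
    (10,6)@(21, 13): e=[107,-2,43] → ·
  covered (19 px):
    · · · · · · · · · · · ·
    · · · · · · · · · · · ·
    · · · · · · · · █ · · ·
    · · · · · · · █ █ █ · ·
    · · · · · · █ █ █ █ · ·
    · · · · · █ █ █ █ █ · ·
    · · · · · · █ █ █ █ · ·
    · · · · · · · · · █ █ ·
    · · · · · · · · · · · ·

Z-buffer (winner per pixel, '.' = empty):
  . . . . . . . . . . . .
  . . . . . . . . . . . .
  . . . 0 0 0 . . 1 . . .
  . . . . 0 0 . 1 1 1 . .
  . . . . . 0 1 1 1 1 . .
  . . . . . 1 1 1 1 1 . .
  . . . . . . 1 1 1 1 . .
  . . . . . . . . . 1 1 .
  . . . . . . . . . . . .

Answer: -1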